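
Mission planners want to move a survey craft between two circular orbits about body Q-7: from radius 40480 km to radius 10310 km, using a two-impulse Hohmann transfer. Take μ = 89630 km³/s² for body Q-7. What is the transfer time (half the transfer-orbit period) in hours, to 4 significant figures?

Semi-major axis of the transfer orbit: a_t = (40480 + 10310)/2 = 25395 km.
Transfer time t = π√(a_t³/μ) = π√((25395)³ / 89630) = 42470 s.
Converting: 42470 s ÷ 3600 s/hour = 11.80 hours.

t = 11.80 hours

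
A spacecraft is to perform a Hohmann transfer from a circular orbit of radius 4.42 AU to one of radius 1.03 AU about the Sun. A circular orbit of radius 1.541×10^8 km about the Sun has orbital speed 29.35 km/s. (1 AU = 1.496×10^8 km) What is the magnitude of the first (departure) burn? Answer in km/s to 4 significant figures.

From the circular-orbit relation v² = μ/r at r = 1.541×10^8 km: μ = v²r = (29.35)² × 1.541×10^8 = 1.32745×10^11 km³/s².
In km: r₁ = 4.42 × 1.496×10^8 = 6.61232×10^8 km; r₂ = 1.03 × 1.496×10^8 = 1.54088×10^8 km.
Transfer-ellipse semi-major axis a_t = (r₁ + r₂)/2 = (6.61232×10^8 + 1.54088×10^8)/2 = 4.0766×10^8 km.
Circular speed at r = 6.61232×10^8 km: v_c = √(μ/r) = 14.169 km/s.
Transfer-orbit speed at the same r (vis-viva, a = a_t): v_t = √[μ(2/r − 1/a_t)] = 8.7110 km/s.
Δv₁ = |v_t − v_c| = |8.7110 − 14.169| = 5.458 km/s.

Δv₁ = 5.458 km/s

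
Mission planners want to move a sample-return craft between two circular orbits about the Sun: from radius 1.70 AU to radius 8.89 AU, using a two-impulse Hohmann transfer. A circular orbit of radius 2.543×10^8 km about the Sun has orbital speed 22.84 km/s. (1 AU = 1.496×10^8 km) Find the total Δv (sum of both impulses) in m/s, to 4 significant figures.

From the circular-orbit relation v² = μ/r at r = 2.543×10^8 km: μ = v²r = (22.84)² × 2.543×10^8 = 1.32660×10^11 km³/s².
In km: r₁ = 1.70 × 1.496×10^8 = 2.5432×10^8 km; r₂ = 8.89 × 1.496×10^8 = 1.329944×10^9 km.
The Hohmann ellipse has a_t = (r₁ + r₂)/2 = 7.92132×10^8 km.
Circular speed at r₁: v₁ = √(μ/r₁) = √(1.32660×10^11/2.5432×10^8) = 22.8391 km/s.
Transfer-orbit speed at r₁ (v² = μ(2/r − 1/a)): v_p = √[μ(2/r₁ − 1/a_t)] = 29.5935 km/s.
First burn Δv₁ = |v_p − v₁| = 6.754 km/s.
Circular speed at r₂: v₂ = √(μ/r₂) = 9.987 km/s.
Transfer-orbit speed at r₂: v_a = √[μ(2/r₂ − 1/a_t)] = 5.659 km/s.
Second burn Δv₂ = |v₂ − v_a| = 4.328 km/s.
Total Δv = Δv₁ + Δv₂ = 11.08 km/s.

Δv = 11080 m/s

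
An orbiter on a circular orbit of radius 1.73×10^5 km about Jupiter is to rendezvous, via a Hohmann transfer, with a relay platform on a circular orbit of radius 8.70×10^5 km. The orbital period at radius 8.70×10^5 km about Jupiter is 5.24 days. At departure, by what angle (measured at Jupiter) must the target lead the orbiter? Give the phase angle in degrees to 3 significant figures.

From Kepler's third law T² = 4π²r³/μ at r = 8.70×10^5 km, T = 5.24 days = 5.24 × 86400 s = 4.52736×10^5 s: μ = 4π²r³/T² = 1.26832×10^8 km³/s².
The Hohmann ellipse has a_t = (r₁ + r₂)/2 = 5.215×10^5 km.
The half-period of the transfer ellipse is t = π√(a_t³/μ) = 1.0506×10^5 s.
Target angular speed ω₂ = √(μ/r₂³) = 1.3878×10^-5 rad/s.
Angle swept by the target during transfer: ω₂·t = 1.458 rad = 83.54°.
The orbiter traverses 180° on the transfer ellipse, so the target must lead by 180° − 83.54° = 96.5°.

φ = 96.5°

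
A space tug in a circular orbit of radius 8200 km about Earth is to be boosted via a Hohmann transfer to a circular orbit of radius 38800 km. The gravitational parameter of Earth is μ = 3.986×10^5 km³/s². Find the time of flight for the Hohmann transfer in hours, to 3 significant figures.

The Hohmann ellipse has a_t = (r₁ + r₂)/2 = 23500 km.
Transfer time t = π√(a_t³/μ) = π√((23500)³ / 3.986×10^5) = 17930 s.
Converting: 17930 s ÷ 3600 s/hour = 4.98 hours.

t = 4.98 hours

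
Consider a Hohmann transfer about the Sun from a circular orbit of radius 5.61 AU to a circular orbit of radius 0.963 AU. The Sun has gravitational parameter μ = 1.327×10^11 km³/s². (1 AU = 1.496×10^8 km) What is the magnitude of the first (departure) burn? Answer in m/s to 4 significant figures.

In km: r₁ = 5.61 × 1.496×10^8 = 8.39256×10^8 km; r₂ = 0.963 × 1.496×10^8 = 1.440648×10^8 km.
Transfer-ellipse semi-major axis a_t = (r₁ + r₂)/2 = (8.39256×10^8 + 1.440648×10^8)/2 = 4.916604×10^8 km.
On the circular orbit at r = 8.39256×10^8 km, v_c = √(μ/r) = 12.5744 km/s.
Vis-viva on the transfer ellipse at r = 8.39256×10^8 km gives v_t = √[μ(2/r − 1/a_t)] = 6.80667 km/s.
Δv₁ = |v_t − v_c| = |6.80667 − 12.5744| = 5.768 km/s.

Δv₁ = 5768 m/s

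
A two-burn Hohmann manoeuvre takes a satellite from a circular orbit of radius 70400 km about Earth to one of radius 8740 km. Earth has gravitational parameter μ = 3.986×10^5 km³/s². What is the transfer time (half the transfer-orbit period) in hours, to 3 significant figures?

The Hohmann ellipse has a_t = (r₁ + r₂)/2 = 39570 km.
Transfer time t = π√(a_t³/μ) = π√((39570)³ / 3.986×10^5) = 39170 s.
Converting: 39170 s ÷ 3600 s/hour = 10.9 hours.

t = 10.9 hours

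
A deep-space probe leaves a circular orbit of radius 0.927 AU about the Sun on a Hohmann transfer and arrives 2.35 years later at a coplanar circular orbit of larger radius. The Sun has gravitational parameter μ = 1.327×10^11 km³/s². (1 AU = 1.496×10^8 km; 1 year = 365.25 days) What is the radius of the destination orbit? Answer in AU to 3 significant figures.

In km: r₁ = 0.927 × 1.496×10^8 = 1.386792×10^8 km.
Transfer time t = 2.35 years × 365.25 × 86400 s = 7.416036×10^7 s, and t = π√(a_t³/μ).
So a_t = (μ t²/π²)^(1/3) = (1.327×10^11 × (7.416036×10^7)² / π²)^(1/3) = 4.1973×10^8 km.
Since a_t = (r₁ + r₂)/2, r₂ = 2a_t − r₁ = 2×4.1973×10^8 − 1.386792×10^8 = 7.007808×10^8 km.
In AU: r₂ = 7.007808×10^8 / 1.496×10^8 = 4.68 AU.

r₂ = 4.68 AU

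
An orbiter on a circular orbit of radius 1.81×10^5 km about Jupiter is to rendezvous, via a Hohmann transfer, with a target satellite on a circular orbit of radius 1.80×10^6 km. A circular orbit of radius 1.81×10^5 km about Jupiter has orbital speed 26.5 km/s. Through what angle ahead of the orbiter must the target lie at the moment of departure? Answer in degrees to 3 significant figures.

From the circular-orbit relation v² = μ/r at r = 1.81×10^5 km: μ = v²r = (26.5)² × 1.81×10^5 = 1.27107×10^8 km³/s².
The Hohmann ellipse has a_t = (r₁ + r₂)/2 = 9.905×10^5 km.
The half-period of the transfer ellipse is t = π√(a_t³/μ) = 2.7469×10^5 s.
Target angular speed ω₂ = √(μ/r₂³) = 4.6685×10^-6 rad/s.
Angle swept by the target during transfer: ω₂·t = 1.2824 rad = 73.48°.
Arrival is 180° from departure on the ellipse, so φ = 180° − 73.48° = 107°.

φ = 107°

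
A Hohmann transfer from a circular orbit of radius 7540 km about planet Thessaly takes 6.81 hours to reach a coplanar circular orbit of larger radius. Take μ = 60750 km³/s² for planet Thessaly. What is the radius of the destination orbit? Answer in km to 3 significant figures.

Transfer time t = 6.81 hours = 24516 s, and t = π√(a_t³/μ).
So a_t = (μ t²/π²)^(1/3) = (60750 × (24516)² / π²)^(1/3) = 15466 km.
Since a_t = (r₁ + r₂)/2, r₂ = 2a_t − r₁ = 2×15466 − 7540 = 23392 km.

r₂ = 23400 km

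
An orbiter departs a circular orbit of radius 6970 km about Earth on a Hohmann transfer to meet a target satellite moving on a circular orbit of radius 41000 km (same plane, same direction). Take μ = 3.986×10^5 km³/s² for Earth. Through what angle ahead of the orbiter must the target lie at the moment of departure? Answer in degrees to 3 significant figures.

φ = 99.5°

Transfer-ellipse semi-major axis a_t = (r₁ + r₂)/2 = (6970 + 41000)/2 = 23985 km.
The half-period of the transfer ellipse is t = π√(a_t³/μ) = 18484 s.
The target's mean motion on its circular orbit is ω₂ = √(μ/r₂³) = 7.6049×10^-5 rad/s.
Angle swept by the target during transfer: ω₂·t = 1.4057 rad = 80.54°.
Arrival is 180° from departure on the ellipse, so φ = 180° − 80.54° = 99.5°.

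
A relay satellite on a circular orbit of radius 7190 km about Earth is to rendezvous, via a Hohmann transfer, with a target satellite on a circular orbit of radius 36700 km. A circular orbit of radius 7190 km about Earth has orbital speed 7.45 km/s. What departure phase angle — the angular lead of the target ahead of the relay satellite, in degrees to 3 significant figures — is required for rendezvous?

φ = 96.8°

From the circular-orbit relation v² = μ/r at r = 7190 km: μ = v²r = (7.45)² × 7190 = 3.99063×10^5 km³/s².
Semi-major axis of the transfer orbit: a_t = (7190 + 36700)/2 = 21945 km.
Transfer time t = π√(a_t³/μ) = 16167 s.
Target angular speed ω₂ = √(μ/r₂³) = 8.9851×10^-5 rad/s.
Angle swept by the target during transfer: ω₂·t = 1.4526 rad = 83.23°.
The relay satellite traverses 180° on the transfer ellipse, so the target must lead by 180° − 83.23° = 96.8°.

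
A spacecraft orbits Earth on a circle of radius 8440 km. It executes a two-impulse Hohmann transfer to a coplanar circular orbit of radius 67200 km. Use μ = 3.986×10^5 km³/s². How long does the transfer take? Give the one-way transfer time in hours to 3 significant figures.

Transfer-ellipse semi-major axis a_t = (r₁ + r₂)/2 = (8440 + 67200)/2 = 37820 km.
Half the transfer-orbit period gives t = π√(a_t³/μ) = 36600 s.
Converting: 36600 s ÷ 3600 s/hour = 10.2 hours.

t = 10.2 hours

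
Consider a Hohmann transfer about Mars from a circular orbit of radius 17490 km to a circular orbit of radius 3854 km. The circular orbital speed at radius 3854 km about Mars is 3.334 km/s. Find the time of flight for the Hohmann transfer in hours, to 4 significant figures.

t = 4.648 hours

From the circular-orbit relation v² = μ/r at r = 3854 km: μ = v²r = (3.334)² × 3854 = 42839.4 km³/s².
Transfer-ellipse semi-major axis a_t = (r₁ + r₂)/2 = (17490 + 3854)/2 = 10672 km.
By Kepler's third law the transfer-orbit period is T = 2π√(a_t³/μ), so t = T/2 = 16734 s.
Converting: 16734 s ÷ 3600 s/hour = 4.648 hours.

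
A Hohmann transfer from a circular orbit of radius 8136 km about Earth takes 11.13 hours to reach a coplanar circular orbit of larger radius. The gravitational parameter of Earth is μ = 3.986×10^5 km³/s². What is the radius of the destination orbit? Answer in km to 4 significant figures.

r₂ = 72210 km

Transfer time t = 11.13 hours = 40068 s, and t = π√(a_t³/μ).
So a_t = (μ t²/π²)^(1/3) = (3.986×10^5 × (40068)² / π²)^(1/3) = 40174 km.
Since a_t = (r₁ + r₂)/2, r₂ = 2a_t − r₁ = 2×40174 − 8136 = 72212 km.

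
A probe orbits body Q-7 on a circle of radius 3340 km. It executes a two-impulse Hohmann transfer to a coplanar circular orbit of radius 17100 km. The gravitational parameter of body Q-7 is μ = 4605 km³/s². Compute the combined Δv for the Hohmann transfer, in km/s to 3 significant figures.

Δv = 0.567 km/s

Semi-major axis of the transfer orbit: a_t = (3340 + 17100)/2 = 10220 km.
At r₁ the circular-orbit speed is v₁ = √(μ/r₁) = 1.1742 km/s.
On the transfer ellipse at r₁, v² = μ(2/r − 1/a) gives v_p = √[μ(2/r₁ − 1/a_t)] = 1.5188 km/s.
First burn Δv₁ = |v_p − v₁| = 0.3446 km/s.
Circular speed at r₂: v₂ = √(μ/r₂) = 0.51894 km/s.
Transfer-orbit speed at r₂: v_a = √[μ(2/r₂ − 1/a_t)] = 0.29666 km/s.
Second burn Δv₂ = |v₂ − v_a| = 0.2223 km/s.
Total Δv = Δv₁ + Δv₂ = 0.5669 km/s.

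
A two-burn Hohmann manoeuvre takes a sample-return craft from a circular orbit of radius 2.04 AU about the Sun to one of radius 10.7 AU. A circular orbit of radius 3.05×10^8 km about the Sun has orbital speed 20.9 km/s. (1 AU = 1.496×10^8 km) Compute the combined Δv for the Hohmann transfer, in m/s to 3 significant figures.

Δv = 10100 m/s

From the circular-orbit relation v² = μ/r at r = 3.05×10^8 km: μ = v²r = (20.9)² × 3.05×10^8 = 1.33227×10^11 km³/s².
In km: r₁ = 2.04 × 1.496×10^8 = 3.05184×10^8 km; r₂ = 10.7 × 1.496×10^8 = 1.60072×10^9 km.
The Hohmann ellipse has a_t = (r₁ + r₂)/2 = 9.52952×10^8 km.
At r₁ the circular-orbit speed is v₁ = √(μ/r₁) = 20.8937 km/s.
Transfer-orbit speed at r₁ (v² = μ(2/r − 1/a)): v_p = √[μ(2/r₁ − 1/a_t)] = 27.0793 km/s.
First burn Δv₁ = |v_p − v₁| = 6.186 km/s.
Circular speed at r₂: v₂ = √(μ/r₂) = 9.123 km/s.
Transfer-orbit speed at r₂: v_a = √[μ(2/r₂ − 1/a_t)] = 5.163 km/s.
Second burn Δv₂ = |v₂ − v_a| = 3.960 km/s.
Δv = Δv₁ + Δv₂ = 6.186 + 3.960 = 10.15 km/s.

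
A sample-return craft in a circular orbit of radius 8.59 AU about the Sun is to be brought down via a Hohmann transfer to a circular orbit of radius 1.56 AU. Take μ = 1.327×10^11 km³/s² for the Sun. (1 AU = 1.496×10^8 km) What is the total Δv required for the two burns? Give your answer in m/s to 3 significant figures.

Δv = 11700 m/s

In km: r₁ = 8.59 × 1.496×10^8 = 1.285064×10^9 km; r₂ = 1.56 × 1.496×10^8 = 2.33376×10^8 km.
The Hohmann ellipse has a_t = (r₁ + r₂)/2 = 7.5922×10^8 km.
Circular speed at r₁: v₁ = √(μ/r₁) = √(1.327×10^11/1.285064×10^9) = 10.162 km/s.
On the transfer ellipse at r₁, vis-viva equation gives v_a = √[μ(2/r₁ − 1/a_t)] = 5.6340 km/s.
First burn Δv₁ = |v_a − v₁| = 4.528 km/s.
At r₂, v₂ = √(μ/r₂) = 23.8456 km/s.
Transfer-orbit speed at r₂: v_p = √[μ(2/r₂ − 1/a_t)] = 31.0232 km/s.
Second burn Δv₂ = |v₂ − v_p| = 7.178 km/s.
Δv = Δv₁ + Δv₂ = 4.528 + 7.178 = 11.71 km/s.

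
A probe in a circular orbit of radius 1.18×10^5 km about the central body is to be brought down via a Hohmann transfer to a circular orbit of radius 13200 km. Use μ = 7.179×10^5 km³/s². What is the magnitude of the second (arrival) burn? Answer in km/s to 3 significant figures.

Transfer-ellipse semi-major axis a_t = (r₁ + r₂)/2 = (1.180×10^5 + 13200)/2 = 65600 km.
Circular speed at r = 13200 km: v_c = √(μ/r) = 7.375 km/s.
Transfer-orbit speed at the same r (vis-viva, a = a_t): v_t = √[μ(2/r − 1/a_t)] = 9.891 km/s.
Δv₂ = |v_t − v_c| = |9.891 − 7.375| = 2.516 km/s.

Δv₂ = 2.52 km/s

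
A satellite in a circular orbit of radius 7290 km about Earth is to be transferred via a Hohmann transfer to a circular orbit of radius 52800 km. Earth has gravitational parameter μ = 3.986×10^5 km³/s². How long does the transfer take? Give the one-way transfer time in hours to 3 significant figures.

t = 7.20 hours

Transfer-ellipse semi-major axis a_t = (r₁ + r₂)/2 = (7290 + 52800)/2 = 30045 km.
Half the transfer-orbit period gives t = π√(a_t³/μ) = 25910 s.
Converting: 25910 s ÷ 3600 s/hour = 7.20 hours.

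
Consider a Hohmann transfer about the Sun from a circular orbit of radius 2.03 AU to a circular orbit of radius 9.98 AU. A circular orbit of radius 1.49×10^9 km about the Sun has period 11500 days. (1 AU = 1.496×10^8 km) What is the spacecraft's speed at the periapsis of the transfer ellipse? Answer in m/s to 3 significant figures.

From Kepler's third law T² = 4π²r³/μ at r = 1.49×10^9 km, T = 11500 days = 11500 × 86400 s = 9.936×10^8 s: μ = 4π²r³/T² = 1.32280×10^11 km³/s².
In km: r₁ = 2.03 × 1.496×10^8 = 3.03688×10^8 km; r₂ = 9.98 × 1.496×10^8 = 1.493008×10^9 km.
The Hohmann ellipse has a_t = (r₁ + r₂)/2 = 8.98348×10^8 km.
The periapsis of the transfer ellipse is at r = 3.03688×10^8 km.
Applying v² = μ(2/r − 1/a_t): v = 26.91 km/s.

v = 26900 m/s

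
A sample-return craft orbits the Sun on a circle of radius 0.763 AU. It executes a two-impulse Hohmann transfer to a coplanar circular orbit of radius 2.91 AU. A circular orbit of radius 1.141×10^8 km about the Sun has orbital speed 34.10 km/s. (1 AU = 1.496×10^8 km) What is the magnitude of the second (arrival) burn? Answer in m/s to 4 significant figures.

Δv₂ = 6205 m/s

From the circular-orbit relation v² = μ/r at r = 1.141×10^8 km: μ = v²r = (34.10)² × 1.141×10^8 = 1.32677×10^11 km³/s².
In km: r₁ = 0.763 × 1.496×10^8 = 1.141448×10^8 km; r₂ = 2.91 × 1.496×10^8 = 4.35336×10^8 km.
Semi-major axis of the transfer orbit: a_t = (1.141448×10^8 + 4.35336×10^8)/2 = 2.747404×10^8 km.
On the circular orbit at r = 4.35336×10^8 km, v_c = √(μ/r) = 17.458 km/s.
Transfer-orbit speed at the same r (vis-viva, a = a_t): v_t = √[μ(2/r − 1/a_t)] = 11.253 km/s.
Δv₂ = |v_t − v_c| = |11.253 − 17.458| = 6.205 km/s.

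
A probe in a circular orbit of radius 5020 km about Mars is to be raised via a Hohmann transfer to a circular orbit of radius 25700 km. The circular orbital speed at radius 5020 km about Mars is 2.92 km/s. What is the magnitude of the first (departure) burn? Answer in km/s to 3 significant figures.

From the circular-orbit relation v² = μ/r at r = 5020 km: μ = v²r = (2.92)² × 5020 = 42802.5 km³/s².
Transfer-ellipse semi-major axis a_t = (r₁ + r₂)/2 = (5020 + 25700)/2 = 15360 km.
On the circular orbit at r = 5020 km, v_c = √(μ/r) = 2.9200 km/s.
Transfer-orbit speed at the same r (vis-viva, a = a_t): v_t = √[μ(2/r − 1/a_t)] = 3.7771 km/s.
Δv₁ = |v_t − v_c| = |3.7771 − 2.9200| = 0.8571 km/s.

Δv₁ = 0.857 km/s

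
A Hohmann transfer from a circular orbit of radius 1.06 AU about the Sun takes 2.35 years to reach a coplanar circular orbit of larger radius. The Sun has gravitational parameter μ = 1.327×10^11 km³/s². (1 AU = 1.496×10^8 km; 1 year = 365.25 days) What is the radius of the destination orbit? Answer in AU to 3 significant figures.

In km: r₁ = 1.06 × 1.496×10^8 = 1.58576×10^8 km.
Transfer time t = 2.35 years × 365.25 × 86400 s = 7.416036×10^7 s, and t = π√(a_t³/μ).
So a_t = (μ t²/π²)^(1/3) = (1.327×10^11 × (7.416036×10^7)² / π²)^(1/3) = 4.1973×10^8 km.
Since a_t = (r₁ + r₂)/2, r₂ = 2a_t − r₁ = 2×4.1973×10^8 − 1.58576×10^8 = 6.80884×10^8 km.
In AU: r₂ = 6.80884×10^8 / 1.496×10^8 = 4.55 AU.

r₂ = 4.55 AU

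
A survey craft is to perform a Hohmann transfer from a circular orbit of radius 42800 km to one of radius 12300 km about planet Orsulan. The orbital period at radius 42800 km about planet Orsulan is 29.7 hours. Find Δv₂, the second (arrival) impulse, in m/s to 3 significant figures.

Δv₂ = 1160 m/s

From Kepler's third law T² = 4π²r³/μ at r = 42800 km, T = 29.7 hours = 29.7 × 3600 s = 1.0692×10^5 s: μ = 4π²r³/T² = 2.70753×10^5 km³/s².
Transfer-ellipse semi-major axis a_t = (r₁ + r₂)/2 = (42800 + 12300)/2 = 27550 km.
Circular speed at r = 12300 km: v_c = √(μ/r) = 4.692 km/s.
Vis-viva on the transfer ellipse at r = 12300 km gives v_t = √[μ(2/r − 1/a_t)] = 5.848 km/s.
Δv₂ = |v_t − v_c| = |5.848 − 4.692| = 1.156 km/s.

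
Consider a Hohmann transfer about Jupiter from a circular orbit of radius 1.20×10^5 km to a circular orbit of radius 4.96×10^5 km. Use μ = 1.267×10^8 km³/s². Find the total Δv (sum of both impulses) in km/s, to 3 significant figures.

Δv = 14.7 km/s

Transfer-ellipse semi-major axis a_t = (r₁ + r₂)/2 = (1.200×10^5 + 4.960×10^5)/2 = 3.080×10^5 km.
At r₁ the circular-orbit speed is v₁ = √(μ/r₁) = 32.494 km/s.
On the transfer ellipse at r₁, v² = μ(2/r − 1/a) gives v_p = √[μ(2/r₁ − 1/a_t)] = 41.235 km/s.
First burn Δv₁ = |v_p − v₁| = 8.741 km/s.
At r₂, v₂ = √(μ/r₂) = 15.9826 km/s.
Transfer-orbit speed at r₂: v_a = √[μ(2/r₂ − 1/a_t)] = 9.97614 km/s.
Second burn Δv₂ = |v₂ − v_a| = 6.006 km/s.
Total Δv = Δv₁ + Δv₂ = 14.75 km/s.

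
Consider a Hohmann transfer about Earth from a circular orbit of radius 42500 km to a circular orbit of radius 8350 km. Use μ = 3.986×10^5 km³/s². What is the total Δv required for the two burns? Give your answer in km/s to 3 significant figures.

Δv = 3.33 km/s

The Hohmann ellipse has a_t = (r₁ + r₂)/2 = 25425 km.
Circular speed at r₁: v₁ = √(μ/r₁) = √(3.986×10^5/42500) = 3.062 km/s.
On the transfer ellipse at r₁, vis-viva gives v_a = √[μ(2/r₁ − 1/a_t)] = 1.755 km/s.
First burn Δv₁ = |v_a − v₁| = 1.307 km/s.
At r₂, v₂ = √(μ/r₂) = 6.909 km/s.
Transfer-orbit speed at r₂: v_p = √[μ(2/r₂ − 1/a_t)] = 8.933 km/s.
Second burn Δv₂ = |v₂ − v_p| = 2.024 km/s.
Δv = Δv₁ + Δv₂ = 1.307 + 2.024 = 3.331 km/s.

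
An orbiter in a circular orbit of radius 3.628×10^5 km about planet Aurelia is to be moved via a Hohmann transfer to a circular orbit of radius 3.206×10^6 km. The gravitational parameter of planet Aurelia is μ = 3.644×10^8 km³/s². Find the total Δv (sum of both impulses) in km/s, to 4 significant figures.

Transfer-ellipse semi-major axis a_t = (r₁ + r₂)/2 = (3.628×10^5 + 3.206×10^6)/2 = 1.7844×10^6 km.
At r₁ the circular-orbit speed is v₁ = √(μ/r₁) = 31.69 km/s.
Transfer-orbit speed at r₁ (vis-viva): v_p = √[μ(2/r₁ − 1/a_t)] = 42.48 km/s.
First burn Δv₁ = |v_p − v₁| = 10.79 km/s.
At r₂, v₂ = √(μ/r₂) = 10.661 km/s.
Transfer-orbit speed at r₂: v_a = √[μ(2/r₂ − 1/a_t)] = 4.8072 km/s.
Second burn Δv₂ = |v₂ − v_a| = 5.854 km/s.
Δv = Δv₁ + Δv₂ = 10.79 + 5.854 = 16.64 km/s.

Δv = 16.64 km/s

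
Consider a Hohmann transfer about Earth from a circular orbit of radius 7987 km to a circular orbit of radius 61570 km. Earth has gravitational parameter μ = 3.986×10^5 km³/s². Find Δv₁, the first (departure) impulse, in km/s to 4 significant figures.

Δv₁ = 2.335 km/s

Semi-major axis of the transfer orbit: a_t = (7987 + 61570)/2 = 34778.5 km.
Circular speed at r = 7987 km: v_c = √(μ/r) = 7.0644 km/s.
Vis-viva on the transfer ellipse at r = 7987 km gives v_t = √[μ(2/r − 1/a_t)] = 9.3995 km/s.
Δv₁ = |v_t − v_c| = |9.3995 − 7.0644| = 2.335 km/s.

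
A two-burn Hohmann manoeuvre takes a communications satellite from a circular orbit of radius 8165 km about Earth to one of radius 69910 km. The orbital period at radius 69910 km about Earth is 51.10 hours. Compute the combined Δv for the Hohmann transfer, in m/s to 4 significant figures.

From Kepler's third law T² = 4π²r³/μ at r = 69910 km, T = 51.10 hours = 51.10 × 3600 s = 1.8396×10^5 s: μ = 4π²r³/T² = 3.98594×10^5 km³/s².
Semi-major axis of the transfer orbit: a_t = (8165 + 69910)/2 = 39037.5 km.
At r₁ the circular-orbit speed is v₁ = √(μ/r₁) = 6.987 km/s.
Transfer-orbit speed at r₁ (vis-viva): v_p = √[μ(2/r₁ − 1/a_t)] = 9.350 km/s.
First burn Δv₁ = |v_p − v₁| = 2.363 km/s.
At r₂, v₂ = √(μ/r₂) = 2.388 km/s.
Transfer-orbit speed at r₂: v_a = √[μ(2/r₂ − 1/a_t)] = 1.092 km/s.
Second burn Δv₂ = |v₂ − v_a| = 1.296 km/s.
Total Δv = Δv₁ + Δv₂ = 3.659 km/s.

Δv = 3659 m/s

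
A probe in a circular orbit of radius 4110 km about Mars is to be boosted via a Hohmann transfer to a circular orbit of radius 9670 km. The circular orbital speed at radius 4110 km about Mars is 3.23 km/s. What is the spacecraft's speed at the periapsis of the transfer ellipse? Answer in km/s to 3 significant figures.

v = 3.83 km/s

From the circular-orbit relation v² = μ/r at r = 4110 km: μ = v²r = (3.23)² × 4110 = 42879.2 km³/s².
Transfer-ellipse semi-major axis a_t = (r₁ + r₂)/2 = (4110 + 9670)/2 = 6890 km.
At periapsis, r = 4110 km.
Applying v² = μ(2/r − 1/a_t): v = 3.827 km/s.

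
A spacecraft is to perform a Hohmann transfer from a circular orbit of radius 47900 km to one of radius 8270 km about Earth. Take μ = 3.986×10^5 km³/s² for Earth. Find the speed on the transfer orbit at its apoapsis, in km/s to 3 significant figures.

v = 1.57 km/s

Semi-major axis of the transfer orbit: a_t = (47900 + 8270)/2 = 28085 km.
At apoapsis, r = 47900 km.
From the vis-viva equation, v = √[μ(2/r − 1/a_t)] = 1.565 km/s.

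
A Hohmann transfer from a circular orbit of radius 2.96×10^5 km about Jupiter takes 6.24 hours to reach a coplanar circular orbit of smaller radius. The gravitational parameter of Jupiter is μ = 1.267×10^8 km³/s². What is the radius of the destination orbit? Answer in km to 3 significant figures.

Transfer time t = 6.24 hours = 22464 s, and t = π√(a_t³/μ).
So a_t = (μ t²/π²)^(1/3) = (1.267×10^8 × (22464)² / π²)^(1/3) = 1.8642×10^5 km.
Since a_t = (r₁ + r₂)/2, r₂ = 2a_t − r₁ = 2×1.8642×10^5 − 2.960×10^5 = 76840 km.

r₂ = 76800 km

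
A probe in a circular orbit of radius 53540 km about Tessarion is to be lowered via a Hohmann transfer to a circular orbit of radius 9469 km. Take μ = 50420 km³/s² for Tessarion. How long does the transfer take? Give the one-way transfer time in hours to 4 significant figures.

t = 21.73 hours

The Hohmann ellipse has a_t = (r₁ + r₂)/2 = 31504.5 km.
Half the transfer-orbit period gives t = π√(a_t³/μ) = 78240 s.
Converting: 78240 s ÷ 3600 s/hour = 21.73 hours.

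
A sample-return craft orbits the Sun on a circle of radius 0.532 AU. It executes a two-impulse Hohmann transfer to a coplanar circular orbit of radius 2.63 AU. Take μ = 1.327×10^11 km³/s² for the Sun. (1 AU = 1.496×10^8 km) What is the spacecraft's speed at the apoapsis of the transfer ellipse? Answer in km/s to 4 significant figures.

In km: r₁ = 0.532 × 1.496×10^8 = 7.95872×10^7 km; r₂ = 2.63 × 1.496×10^8 = 3.93448×10^8 km.
Transfer-ellipse semi-major axis a_t = (r₁ + r₂)/2 = (7.95872×10^7 + 3.93448×10^8)/2 = 2.365176×10^8 km.
At apoapsis, r = 3.93448×10^8 km.
Applying v² = μ(2/r − 1/a_t): v = 10.65 km/s.

v = 10.65 km/s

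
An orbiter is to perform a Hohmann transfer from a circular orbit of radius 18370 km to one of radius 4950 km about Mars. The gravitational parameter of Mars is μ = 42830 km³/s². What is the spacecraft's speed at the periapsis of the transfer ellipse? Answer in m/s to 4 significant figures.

v = 3692 m/s

Transfer-ellipse semi-major axis a_t = (r₁ + r₂)/2 = (18370 + 4950)/2 = 11660 km.
The periapsis of the transfer ellipse is at r = 4950 km.
Applying v² = μ(2/r − 1/a_t): v = 3.692 km/s.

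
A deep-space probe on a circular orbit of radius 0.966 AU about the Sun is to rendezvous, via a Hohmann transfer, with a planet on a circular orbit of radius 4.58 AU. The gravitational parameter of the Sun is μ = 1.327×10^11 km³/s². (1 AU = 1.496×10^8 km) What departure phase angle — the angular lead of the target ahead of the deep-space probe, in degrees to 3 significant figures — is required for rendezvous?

In km: r₁ = 0.966 × 1.496×10^8 = 1.445136×10^8 km; r₂ = 4.58 × 1.496×10^8 = 6.85168×10^8 km.
Semi-major axis of the transfer orbit: a_t = (1.445136×10^8 + 6.85168×10^8)/2 = 4.148408×10^8 km.
Transfer time t = π√(a_t³/μ) = 7.287×10^7 s.
Target angular speed ω₂ = √(μ/r₂³) = 2.031×10^-8 rad/s.
Angle swept by the target during transfer: ω₂·t = 1.480 rad = 84.80°.
Arrival is 180° from departure on the ellipse, so φ = 180° − 84.80° = 95.2°.

φ = 95.2°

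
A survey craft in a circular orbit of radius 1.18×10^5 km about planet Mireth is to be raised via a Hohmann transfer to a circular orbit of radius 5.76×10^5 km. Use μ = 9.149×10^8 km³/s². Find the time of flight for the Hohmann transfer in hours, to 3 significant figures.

t = 5.90 hours

Semi-major axis of the transfer orbit: a_t = (1.180×10^5 + 5.760×10^5)/2 = 3.470×10^5 km.
Transfer time t = π√(a_t³/μ) = π√((3.470×10^5)³ / 9.149×10^8) = 21230 s.
Converting: 21230 s ÷ 3600 s/hour = 5.90 hours.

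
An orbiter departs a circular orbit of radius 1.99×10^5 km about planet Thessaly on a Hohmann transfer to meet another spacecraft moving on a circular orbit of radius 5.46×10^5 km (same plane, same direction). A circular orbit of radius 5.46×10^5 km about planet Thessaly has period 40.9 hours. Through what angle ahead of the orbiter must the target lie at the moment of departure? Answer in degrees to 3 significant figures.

φ = 78.6°

From Kepler's third law T² = 4π²r³/μ at r = 5.46×10^5 km, T = 40.9 hours = 40.9 × 3600 s = 1.4724×10^5 s: μ = 4π²r³/T² = 2.96405×10^8 km³/s².
The Hohmann ellipse has a_t = (r₁ + r₂)/2 = 3.725×10^5 km.
Transfer time t = π√(a_t³/μ) = 41490 s.
Target angular speed ω₂ = √(μ/r₂³) = 4.267×10^-5 rad/s.
Angle swept by the target during transfer: ω₂·t = 1.770 rad = 101.4°.
Arrival is 180° from departure on the ellipse, so φ = 180° − 101.4° = 78.6°.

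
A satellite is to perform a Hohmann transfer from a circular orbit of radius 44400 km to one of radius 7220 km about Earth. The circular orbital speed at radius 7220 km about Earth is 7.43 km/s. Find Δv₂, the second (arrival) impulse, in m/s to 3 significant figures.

Δv₂ = 2320 m/s

From the circular-orbit relation v² = μ/r at r = 7220 km: μ = v²r = (7.43)² × 7220 = 3.98579×10^5 km³/s².
The Hohmann ellipse has a_t = (r₁ + r₂)/2 = 25810 km.
Circular speed at r = 7220 km: v_c = √(μ/r) = 7.430 km/s.
Transfer-orbit speed at the same r (vis-viva, a = a_t): v_t = √[μ(2/r − 1/a_t)] = 9.745 km/s.
Δv₂ = |v_t − v_c| = |9.745 − 7.430| = 2.315 km/s.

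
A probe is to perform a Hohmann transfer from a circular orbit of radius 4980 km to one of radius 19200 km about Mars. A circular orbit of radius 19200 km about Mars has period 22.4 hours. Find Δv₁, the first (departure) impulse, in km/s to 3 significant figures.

Δv₁ = 0.764 km/s

From Kepler's third law T² = 4π²r³/μ at r = 19200 km, T = 22.4 hours = 22.4 × 3600 s = 80640 s: μ = 4π²r³/T² = 42969.7 km³/s².
The Hohmann ellipse has a_t = (r₁ + r₂)/2 = 12090 km.
Circular speed at r = 4980 km: v_c = √(μ/r) = 2.9374 km/s.
Transfer-orbit speed at the same r (vis-viva, a = a_t): v_t = √[μ(2/r − 1/a_t)] = 3.7017 km/s.
Δv₁ = |v_t − v_c| = |3.7017 − 2.9374| = 0.7643 km/s.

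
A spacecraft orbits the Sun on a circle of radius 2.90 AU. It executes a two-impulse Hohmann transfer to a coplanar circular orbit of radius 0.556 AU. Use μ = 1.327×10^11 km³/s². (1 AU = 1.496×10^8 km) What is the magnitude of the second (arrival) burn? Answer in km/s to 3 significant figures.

Δv₂ = 11.8 km/s

In km: r₁ = 2.90 × 1.496×10^8 = 4.3384×10^8 km; r₂ = 0.556 × 1.496×10^8 = 8.31776×10^7 km.
Transfer-ellipse semi-major axis a_t = (r₁ + r₂)/2 = (4.3384×10^8 + 8.31776×10^7)/2 = 2.585088×10^8 km.
On the circular orbit at r = 8.31776×10^7 km, v_c = √(μ/r) = 39.94 km/s.
Vis-viva on the transfer ellipse at r = 8.31776×10^7 km gives v_t = √[μ(2/r − 1/a_t)] = 51.74 km/s.
Δv₂ = |v_t − v_c| = |51.74 − 39.94| = 11.80 km/s.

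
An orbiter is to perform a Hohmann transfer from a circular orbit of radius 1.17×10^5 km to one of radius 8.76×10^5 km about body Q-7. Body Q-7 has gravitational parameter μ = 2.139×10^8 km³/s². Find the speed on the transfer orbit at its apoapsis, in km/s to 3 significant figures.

v = 7.59 km/s

Semi-major axis of the transfer orbit: a_t = (1.170×10^5 + 8.760×10^5)/2 = 4.965×10^5 km.
The apoapsis of the transfer ellipse is at r = 8.760×10^5 km.
Applying v² = μ(2/r − 1/a_t): v = 7.586 km/s.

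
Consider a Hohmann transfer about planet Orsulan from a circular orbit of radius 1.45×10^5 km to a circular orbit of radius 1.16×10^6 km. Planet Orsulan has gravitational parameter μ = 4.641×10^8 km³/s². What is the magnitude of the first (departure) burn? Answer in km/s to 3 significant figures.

The Hohmann ellipse has a_t = (r₁ + r₂)/2 = 6.525×10^5 km.
On the circular orbit at r = 1.450×10^5 km, v_c = √(μ/r) = 56.57 km/s.
Transfer-orbit speed at the same r (vis-viva, a = a_t): v_t = √[μ(2/r − 1/a_t)] = 75.43 km/s.
Δv₁ = |v_t − v_c| = |75.43 − 56.57| = 18.86 km/s.

Δv₁ = 18.9 km/s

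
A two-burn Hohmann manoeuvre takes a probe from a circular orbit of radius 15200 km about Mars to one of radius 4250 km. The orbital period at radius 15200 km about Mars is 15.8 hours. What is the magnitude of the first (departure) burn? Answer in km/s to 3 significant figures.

Δv₁ = 0.569 km/s

From Kepler's third law T² = 4π²r³/μ at r = 15200 km, T = 15.8 hours = 15.8 × 3600 s = 56880 s: μ = 4π²r³/T² = 42852.0 km³/s².
Semi-major axis of the transfer orbit: a_t = (15200 + 4250)/2 = 9725 km.
Circular speed at r = 15200 km: v_c = √(μ/r) = 1.6791 km/s.
Vis-viva on the transfer ellipse at r = 15200 km gives v_t = √[μ(2/r − 1/a_t)] = 1.1100 km/s.
Δv₁ = |v_t − v_c| = |1.1100 − 1.6791| = 0.5691 km/s.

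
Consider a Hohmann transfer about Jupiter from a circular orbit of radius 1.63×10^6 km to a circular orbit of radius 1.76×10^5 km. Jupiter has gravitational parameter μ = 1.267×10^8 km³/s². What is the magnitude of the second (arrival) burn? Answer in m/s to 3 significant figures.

Δv₂ = 9220 m/s

Transfer-ellipse semi-major axis a_t = (r₁ + r₂)/2 = (1.630×10^6 + 1.760×10^5)/2 = 9.030×10^5 km.
On the circular orbit at r = 1.760×10^5 km, v_c = √(μ/r) = 26.831 km/s.
Transfer-orbit speed at the same r (vis-viva, a = a_t): v_t = √[μ(2/r − 1/a_t)] = 36.048 km/s.
Δv₂ = |v_t − v_c| = |36.048 − 26.831| = 9.217 km/s.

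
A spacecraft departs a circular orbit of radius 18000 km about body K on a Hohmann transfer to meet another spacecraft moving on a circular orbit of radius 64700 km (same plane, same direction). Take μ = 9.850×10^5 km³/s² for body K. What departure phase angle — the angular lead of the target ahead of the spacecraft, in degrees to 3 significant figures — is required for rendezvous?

Semi-major axis of the transfer orbit: a_t = (18000 + 64700)/2 = 41350 km.
The half-period of the transfer ellipse is t = π√(a_t³/μ) = 26616 s.
Target angular speed ω₂ = √(μ/r₂³) = 6.0306×10^-5 rad/s.
Angle swept by the target during transfer: ω₂·t = 1.6051 rad = 91.97°.
The spacecraft traverses 180° on the transfer ellipse, so the target must lead by 180° − 91.97° = 88.0°.

φ = 88.0°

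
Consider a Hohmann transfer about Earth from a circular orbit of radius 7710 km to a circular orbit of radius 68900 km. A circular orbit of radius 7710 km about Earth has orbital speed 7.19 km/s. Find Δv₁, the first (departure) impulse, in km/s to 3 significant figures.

From the circular-orbit relation v² = μ/r at r = 7710 km: μ = v²r = (7.19)² × 7710 = 3.98577×10^5 km³/s².
Semi-major axis of the transfer orbit: a_t = (7710 + 68900)/2 = 38305 km.
On the circular orbit at r = 7710 km, v_c = √(μ/r) = 7.190 km/s.
Transfer-orbit speed at the same r (vis-viva, a = a_t): v_t = √[μ(2/r − 1/a_t)] = 9.643 km/s.
Δv₁ = |v_t − v_c| = |9.643 − 7.190| = 2.453 km/s.

Δv₁ = 2.45 km/s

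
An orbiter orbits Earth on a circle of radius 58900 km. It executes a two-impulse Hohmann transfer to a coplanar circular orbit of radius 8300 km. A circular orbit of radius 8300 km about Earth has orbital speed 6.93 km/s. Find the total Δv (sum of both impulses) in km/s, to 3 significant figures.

Δv = 3.55 km/s

From the circular-orbit relation v² = μ/r at r = 8300 km: μ = v²r = (6.93)² × 8300 = 3.98607×10^5 km³/s².
Transfer-ellipse semi-major axis a_t = (r₁ + r₂)/2 = (58900 + 8300)/2 = 33600 km.
Circular speed at r₁: v₁ = √(μ/r₁) = √(3.98607×10^5/58900) = 2.60144 km/s.
Transfer-orbit speed at r₁ (vis-viva): v_a = √[μ(2/r₁ − 1/a_t)] = 1.29296 km/s.
First burn Δv₁ = |v_a − v₁| = 1.3085 km/s.
At r₂, v₂ = √(μ/r₂) = 6.9300 km/s.
Transfer-orbit speed at r₂: v_p = √[μ(2/r₂ − 1/a_t)] = 9.1753 km/s.
Second burn Δv₂ = |v₂ − v_p| = 2.2453 km/s.
Δv = Δv₁ + Δv₂ = 1.3085 + 2.2453 = 3.554 km/s.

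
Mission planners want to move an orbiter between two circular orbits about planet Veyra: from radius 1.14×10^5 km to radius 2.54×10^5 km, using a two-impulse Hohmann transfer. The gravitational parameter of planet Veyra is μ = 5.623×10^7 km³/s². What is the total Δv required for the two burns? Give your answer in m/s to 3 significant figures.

The Hohmann ellipse has a_t = (r₁ + r₂)/2 = 1.840×10^5 km.
Circular speed at r₁: v₁ = √(μ/r₁) = √(5.623×10^7/1.140×10^5) = 22.209 km/s.
On the transfer ellipse at r₁, vis-viva equation gives v_p = √[μ(2/r₁ − 1/a_t)] = 26.094 km/s.
First burn Δv₁ = |v_p − v₁| = 3.885 km/s.
Circular speed at r₂: v₂ = √(μ/r₂) = 14.8788 km/s.
Transfer-orbit speed at r₂: v_a = √[μ(2/r₂ − 1/a_t)] = 11.7115 km/s.
Second burn Δv₂ = |v₂ − v_a| = 3.167 km/s.
Δv = Δv₁ + Δv₂ = 3.885 + 3.167 = 7.052 km/s.

Δv = 7050 m/s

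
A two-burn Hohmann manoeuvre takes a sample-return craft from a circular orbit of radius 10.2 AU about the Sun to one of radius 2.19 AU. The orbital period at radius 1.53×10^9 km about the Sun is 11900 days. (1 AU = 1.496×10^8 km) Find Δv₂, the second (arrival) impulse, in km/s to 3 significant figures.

From Kepler's third law T² = 4π²r³/μ at r = 1.53×10^9 km, T = 11900 days = 11900 × 86400 s = 1.02816×10^9 s: μ = 4π²r³/T² = 1.33756×10^11 km³/s².
In km: r₁ = 10.2 × 1.496×10^8 = 1.52592×10^9 km; r₂ = 2.19 × 1.496×10^8 = 3.27624×10^8 km.
Transfer-ellipse semi-major axis a_t = (r₁ + r₂)/2 = (1.52592×10^9 + 3.27624×10^8)/2 = 9.26772×10^8 km.
Circular speed at r = 3.27624×10^8 km: v_c = √(μ/r) = 20.2054 km/s.
Transfer-orbit speed at the same r (vis-viva, a = a_t): v_t = √[μ(2/r − 1/a_t)] = 25.9267 km/s.
Δv₂ = |v_t − v_c| = |25.9267 − 20.2054| = 5.721 km/s.

Δv₂ = 5.72 km/s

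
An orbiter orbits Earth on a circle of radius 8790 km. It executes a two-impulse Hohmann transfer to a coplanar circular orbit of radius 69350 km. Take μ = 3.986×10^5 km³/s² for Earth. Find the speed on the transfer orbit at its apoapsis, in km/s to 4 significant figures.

v = 1.137 km/s

The Hohmann ellipse has a_t = (r₁ + r₂)/2 = 39070 km.
At apoapsis, r = 69350 km.
Vis-viva: v = √[μ(2/r − 1/a_t)] = √[3.986×10^5 × (2/69350 − 1/39070)] = 1.137 km/s.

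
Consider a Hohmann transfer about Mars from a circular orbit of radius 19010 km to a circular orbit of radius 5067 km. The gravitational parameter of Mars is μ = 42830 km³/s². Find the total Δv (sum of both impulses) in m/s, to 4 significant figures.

The Hohmann ellipse has a_t = (r₁ + r₂)/2 = 12038.5 km.
At r₁ the circular-orbit speed is v₁ = √(μ/r₁) = 1.501 km/s.
On the transfer ellipse at r₁, vis-viva equation gives v_a = √[μ(2/r₁ − 1/a_t)] = 0.9738 km/s.
First burn Δv₁ = |v_a − v₁| = 0.5272 km/s.
At r₂, v₂ = √(μ/r₂) = 2.9074 km/s.
Transfer-orbit speed at r₂: v_p = √[μ(2/r₂ − 1/a_t)] = 3.6535 km/s.
Second burn Δv₂ = |v₂ − v_p| = 0.7461 km/s.
Δv = Δv₁ + Δv₂ = 0.5272 + 0.7461 = 1.273 km/s.

Δv = 1273 m/s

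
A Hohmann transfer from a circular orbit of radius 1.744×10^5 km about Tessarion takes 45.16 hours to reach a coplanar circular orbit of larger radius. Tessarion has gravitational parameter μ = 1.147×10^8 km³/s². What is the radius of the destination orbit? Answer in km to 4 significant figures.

r₂ = 1.175×10^6 km

Transfer time t = 45.16 hours = 1.62576×10^5 s, and t = π√(a_t³/μ).
So a_t = (μ t²/π²)^(1/3) = (1.147×10^8 × (1.62576×10^5)² / π²)^(1/3) = 6.7472×10^5 km.
Since a_t = (r₁ + r₂)/2, r₂ = 2a_t − r₁ = 2×6.7472×10^5 − 1.744×10^5 = 1.17504×10^6 km.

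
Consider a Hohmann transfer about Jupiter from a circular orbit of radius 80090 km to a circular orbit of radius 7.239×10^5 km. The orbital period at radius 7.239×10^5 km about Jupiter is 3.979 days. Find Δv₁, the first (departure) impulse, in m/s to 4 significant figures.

From Kepler's third law T² = 4π²r³/μ at r = 7.239×10^5 km, T = 3.979 days = 3.979 × 86400 s = 3.437856×10^5 s: μ = 4π²r³/T² = 1.26713×10^8 km³/s².
Semi-major axis of the transfer orbit: a_t = (80090 + 7.239×10^5)/2 = 4.01995×10^5 km.
Circular speed at r = 80090 km: v_c = √(μ/r) = 39.78 km/s.
Transfer-orbit speed at the same r (vis-viva, a = a_t): v_t = √[μ(2/r − 1/a_t)] = 53.38 km/s.
Δv₁ = |v_t − v_c| = |53.38 − 39.78| = 13.60 km/s.

Δv₁ = 13600 m/s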